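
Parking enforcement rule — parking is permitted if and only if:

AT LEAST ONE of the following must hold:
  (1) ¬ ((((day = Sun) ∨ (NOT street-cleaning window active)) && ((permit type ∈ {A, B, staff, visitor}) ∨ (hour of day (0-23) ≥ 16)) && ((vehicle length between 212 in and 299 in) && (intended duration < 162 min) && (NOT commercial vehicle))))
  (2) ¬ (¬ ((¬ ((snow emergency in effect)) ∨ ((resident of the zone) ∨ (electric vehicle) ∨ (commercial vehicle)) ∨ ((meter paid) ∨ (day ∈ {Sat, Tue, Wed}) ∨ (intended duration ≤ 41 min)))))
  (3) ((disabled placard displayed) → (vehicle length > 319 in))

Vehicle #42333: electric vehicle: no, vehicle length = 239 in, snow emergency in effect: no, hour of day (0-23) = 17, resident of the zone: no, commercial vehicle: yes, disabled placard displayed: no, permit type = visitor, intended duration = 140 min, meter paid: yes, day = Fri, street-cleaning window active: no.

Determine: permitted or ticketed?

Permitted

Atomic conditions:
  day = Sun: Fri == Sun is false
  NOT street-cleaning window active: no → true
  permit type ∈ {A, B, staff, visitor}: visitor is in the set → true
  hour of day (0-23) ≥ 16: 17 ≥ 16 is true
  vehicle length between 212 in and 299 in: 239 in [212, 299] is true
  intended duration < 162 min: 140 < 162 is true
  NOT commercial vehicle: yes → false
  snow emergency in effect: no → false
  resident of the zone: no → false
  electric vehicle: no → false
  commercial vehicle: yes → true
  meter paid: yes → true
  day ∈ {Sat, Tue, Wed}: Fri is not in the set → false
  intended duration ≤ 41 min: 140 ≤ 41 is false
  disabled placard displayed: no → false
  vehicle length > 319 in: 239 > 319 is false
Combine:
[1.1.1] false OR true = true
[1.1.2] true OR true = true
[1.1.3] true AND true AND false = false
[1.1] true AND true AND false = false
[1] NOT false = true
[2.1.1.1] NOT false = true
[2.1.1.2] false OR false OR true = true
[2.1.1.3] true OR false OR false = true
[2.1.1] true OR true OR true = true
[2.1] NOT true = false
[2] NOT false = true
[3] false → false (antecedent false ⇒ implication holds) = true
[root] true OR true OR true = true
Overall: true → permitted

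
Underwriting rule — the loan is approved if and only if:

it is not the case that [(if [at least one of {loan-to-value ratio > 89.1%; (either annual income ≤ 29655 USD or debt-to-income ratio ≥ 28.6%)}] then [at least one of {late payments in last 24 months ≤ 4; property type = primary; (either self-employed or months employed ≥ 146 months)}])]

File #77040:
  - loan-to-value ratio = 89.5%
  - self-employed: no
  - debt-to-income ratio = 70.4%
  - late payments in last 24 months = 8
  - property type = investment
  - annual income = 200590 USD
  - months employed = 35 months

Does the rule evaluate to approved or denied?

Approved

Atomic conditions:
  loan-to-value ratio > 89.1%: 89.5 > 89.1 is true
  annual income ≤ 29655 USD: 200590 ≤ 29655 is false
  debt-to-income ratio ≥ 28.6%: 70.4 ≥ 28.6 is true
  late payments in last 24 months ≤ 4: 8 ≤ 4 is false
  property type = primary: investment == primary is false
  self-employed: no → false
  months employed ≥ 146 months: 35 ≥ 146 is false
Combine:
[1.1.2] false OR true = true
[1.1] true OR true = true
[1.2.3] false OR false = false
[1.2] false OR false OR false = false
[1] true → false = false
[root] NOT false = true
Overall: true → approved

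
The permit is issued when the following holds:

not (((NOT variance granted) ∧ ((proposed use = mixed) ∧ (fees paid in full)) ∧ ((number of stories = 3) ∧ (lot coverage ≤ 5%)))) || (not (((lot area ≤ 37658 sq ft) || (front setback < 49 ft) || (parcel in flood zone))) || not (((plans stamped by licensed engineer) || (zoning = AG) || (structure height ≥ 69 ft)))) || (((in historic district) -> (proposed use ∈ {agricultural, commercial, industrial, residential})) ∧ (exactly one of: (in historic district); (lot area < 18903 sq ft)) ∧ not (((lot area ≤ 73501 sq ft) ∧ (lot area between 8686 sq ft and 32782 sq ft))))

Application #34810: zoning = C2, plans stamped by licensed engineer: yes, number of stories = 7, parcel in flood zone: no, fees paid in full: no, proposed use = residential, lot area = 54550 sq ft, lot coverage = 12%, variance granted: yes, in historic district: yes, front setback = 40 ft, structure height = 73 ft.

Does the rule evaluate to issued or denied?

Issued

Atomic conditions:
  NOT variance granted: yes → false
  proposed use = mixed: residential == mixed is false
  fees paid in full: no → false
  number of stories = 3: 7 == 3 is false
  lot coverage ≤ 5%: 12 ≤ 5 is false
  lot area ≤ 37658 sq ft: 54550 ≤ 37658 is false
  front setback < 49 ft: 40 < 49 is true
  parcel in flood zone: no → false
  plans stamped by licensed engineer: yes → true
  zoning = AG: C2 == AG is false
  structure height ≥ 69 ft: 73 ≥ 69 is true
  in historic district: yes → true
  proposed use ∈ {agricultural, commercial, industrial, residential}: residential is in the set → true
  lot area < 18903 sq ft: 54550 < 18903 is false
  lot area ≤ 73501 sq ft: 54550 ≤ 73501 is true
  lot area between 8686 sq ft and 32782 sq ft: 54550 in [8686, 32782] is false
Combine:
[1.1.2] false AND false = false
[1.1.3] false AND false = false
[1.1] false AND false AND false = false
[1] NOT false = true
[2.1.1] false OR true OR false = true
[2.1] NOT true = false
[2.2.1] true OR false OR true = true
[2.2] NOT true = false
[2] false OR false = false
[3.1] true → true = true
[3.2] exactly-one(true, false) = true
[3.3.1] true AND false = false
[3.3] NOT false = true
[3] true AND true AND true = true
[root] true OR false OR true = true
Overall: true → issued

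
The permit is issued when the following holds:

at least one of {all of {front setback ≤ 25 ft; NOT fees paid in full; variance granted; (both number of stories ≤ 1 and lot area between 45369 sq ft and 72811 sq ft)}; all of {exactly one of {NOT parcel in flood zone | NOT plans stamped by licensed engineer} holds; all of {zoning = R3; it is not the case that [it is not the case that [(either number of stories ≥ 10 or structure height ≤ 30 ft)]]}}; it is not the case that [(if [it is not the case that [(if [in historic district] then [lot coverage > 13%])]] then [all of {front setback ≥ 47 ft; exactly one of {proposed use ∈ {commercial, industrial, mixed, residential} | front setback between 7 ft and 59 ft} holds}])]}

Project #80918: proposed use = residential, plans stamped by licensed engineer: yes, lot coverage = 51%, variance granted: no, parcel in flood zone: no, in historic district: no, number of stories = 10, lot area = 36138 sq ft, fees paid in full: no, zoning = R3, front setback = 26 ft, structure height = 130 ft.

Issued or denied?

Atomic conditions:
  front setback ≤ 25 ft: 26 ≤ 25 is false
  NOT fees paid in full: no → true
  variance granted: no → false
  number of stories ≤ 1: 10 ≤ 1 is false
  lot area between 45369 sq ft and 72811 sq ft: 36138 in [45369, 72811] is false
  NOT parcel in flood zone: no → true
  NOT plans stamped by licensed engineer: yes → false
  zoning = R3: R3 == R3 is true
  number of stories ≥ 10: 10 ≥ 10 is true
  structure height ≤ 30 ft: 130 ≤ 30 is false
  in historic district: no → false
  lot coverage > 13%: 51 > 13 is true
  front setback ≥ 47 ft: 26 ≥ 47 is false
  proposed use ∈ {commercial, industrial, mixed, residential}: residential is in the set → true
  front setback between 7 ft and 59 ft: 26 in [7, 59] is true
Combine:
[1.4] false AND false = false
[1] false AND true AND false AND false = false
[2.1] exactly-one(true, false) = true
[2.2.2.1.1] true OR false = true
[2.2.2.1] NOT true = false
[2.2.2] NOT false = true
[2.2] true AND true = true
[2] true AND true = true
[3.1.1.1] false → true (antecedent false ⇒ implication holds) = true
[3.1.1] NOT true = false
[3.1.2.2] exactly-one(true, true) = false
[3.1.2] false AND false = false
[3.1] false → false (antecedent false ⇒ implication holds) = true
[3] NOT true = false
[root] false OR true OR false = true
Overall: true → issued

Issued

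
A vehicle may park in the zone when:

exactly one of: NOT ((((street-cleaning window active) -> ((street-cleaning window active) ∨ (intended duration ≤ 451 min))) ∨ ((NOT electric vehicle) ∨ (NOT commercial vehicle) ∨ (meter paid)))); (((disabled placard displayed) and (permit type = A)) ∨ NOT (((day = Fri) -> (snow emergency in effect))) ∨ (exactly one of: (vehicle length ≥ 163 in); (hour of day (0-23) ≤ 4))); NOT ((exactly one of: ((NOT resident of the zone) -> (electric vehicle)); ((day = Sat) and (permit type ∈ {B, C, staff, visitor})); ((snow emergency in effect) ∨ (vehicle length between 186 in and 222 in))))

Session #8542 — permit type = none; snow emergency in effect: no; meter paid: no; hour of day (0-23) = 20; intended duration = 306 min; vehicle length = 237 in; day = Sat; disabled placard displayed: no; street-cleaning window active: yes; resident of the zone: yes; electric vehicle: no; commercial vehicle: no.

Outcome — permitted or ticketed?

Permitted

Atomic conditions:
  street-cleaning window active: yes → true
  intended duration ≤ 451 min: 306 ≤ 451 is true
  NOT electric vehicle: no → true
  NOT commercial vehicle: no → true
  meter paid: no → false
  disabled placard displayed: no → false
  permit type = A: none == A is false
  day = Fri: Sat == Fri is false
  snow emergency in effect: no → false
  vehicle length ≥ 163 in: 237 ≥ 163 is true
  hour of day (0-23) ≤ 4: 20 ≤ 4 is false
  NOT resident of the zone: yes → false
  electric vehicle: no → false
  day = Sat: Sat == Sat is true
  permit type ∈ {B, C, staff, visitor}: none is not in the set → false
  vehicle length between 186 in and 222 in: 237 in [186, 222] is false
Combine:
[1.1.1.2] true OR true = true
[1.1.1] true → true = true
[1.1.2] true OR true OR false = true
[1.1] true OR true = true
[1] NOT true = false
[2.1] false AND false = false
[2.2.1] false → false (antecedent false ⇒ implication holds) = true
[2.2] NOT true = false
[2.3] exactly-one(true, false) = true
[2] false OR false OR true = true
[3.1.1] false → false (antecedent false ⇒ implication holds) = true
[3.1.2] true AND false = false
[3.1.3] false OR false = false
[3.1] exactly-one(true, false, false) = true
[3] NOT true = false
[root] exactly-one(false, true, false) = true
Overall: true → permitted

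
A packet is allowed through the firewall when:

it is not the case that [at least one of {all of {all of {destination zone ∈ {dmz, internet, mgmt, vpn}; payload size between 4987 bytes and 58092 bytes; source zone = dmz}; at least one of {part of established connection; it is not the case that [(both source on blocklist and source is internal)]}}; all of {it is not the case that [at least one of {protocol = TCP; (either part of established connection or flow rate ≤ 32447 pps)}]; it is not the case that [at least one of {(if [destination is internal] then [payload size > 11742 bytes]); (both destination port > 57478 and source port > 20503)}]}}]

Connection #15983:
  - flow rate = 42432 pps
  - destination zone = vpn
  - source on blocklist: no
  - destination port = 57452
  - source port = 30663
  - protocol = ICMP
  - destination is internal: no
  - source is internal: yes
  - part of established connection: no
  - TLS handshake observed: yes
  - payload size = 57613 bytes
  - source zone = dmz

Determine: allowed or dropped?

Atomic conditions:
  destination zone ∈ {dmz, internet, mgmt, vpn}: vpn is in the set → true
  payload size between 4987 bytes and 58092 bytes: 57613 in [4987, 58092] is true
  source zone = dmz: dmz == dmz is true
  part of established connection: no → false
  source on blocklist: no → false
  source is internal: yes → true
  protocol = TCP: ICMP == TCP is false
  flow rate ≤ 32447 pps: 42432 ≤ 32447 is false
  destination is internal: no → false
  payload size > 11742 bytes: 57613 > 11742 is true
  destination port > 57478: 57452 > 57478 is false
  source port > 20503: 30663 > 20503 is true
Combine:
[1.1.1] true AND true AND true = true
[1.1.2.2.1] false AND true = false
[1.1.2.2] NOT false = true
[1.1.2] false OR true = true
[1.1] true AND true = true
[1.2.1.1.2] false OR false = false
[1.2.1.1] false OR false = false
[1.2.1] NOT false = true
[1.2.2.1.1] false → true (antecedent false ⇒ implication holds) = true
[1.2.2.1.2] false AND true = false
[1.2.2.1] true OR false = true
[1.2.2] NOT true = false
[1.2] true AND false = false
[1] true OR false = true
[root] NOT true = false
Overall: false → dropped

Dropped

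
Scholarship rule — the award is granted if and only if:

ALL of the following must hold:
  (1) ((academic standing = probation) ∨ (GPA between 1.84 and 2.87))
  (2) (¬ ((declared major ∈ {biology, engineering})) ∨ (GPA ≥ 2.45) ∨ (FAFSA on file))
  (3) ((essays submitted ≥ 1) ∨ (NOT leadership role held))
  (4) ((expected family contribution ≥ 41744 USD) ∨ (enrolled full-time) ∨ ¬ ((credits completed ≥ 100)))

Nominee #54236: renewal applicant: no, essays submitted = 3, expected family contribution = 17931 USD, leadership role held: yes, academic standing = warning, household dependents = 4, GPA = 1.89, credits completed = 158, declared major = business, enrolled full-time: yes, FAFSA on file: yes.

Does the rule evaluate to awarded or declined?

Atomic conditions:
  academic standing = probation: warning == probation is false
  GPA between 1.84 and 2.87: 1.89 in [1.84, 2.87] is true
  declared major ∈ {biology, engineering}: business is not in the set → false
  GPA ≥ 2.45: 1.89 ≥ 2.45 is false
  FAFSA on file: yes → true
  essays submitted ≥ 1: 3 ≥ 1 is true
  NOT leadership role held: yes → false
  expected family contribution ≥ 41744 USD: 17931 ≥ 41744 is false
  enrolled full-time: yes → true
  credits completed ≥ 100: 158 ≥ 100 is true
Combine:
[1] false OR true = true
[2.1] NOT false = true
[2] true OR false OR true = true
[3] true OR false = true
[4.3] NOT true = false
[4] false OR true OR false = true
[root] true AND true AND true AND true = true
Overall: true → awarded

Awarded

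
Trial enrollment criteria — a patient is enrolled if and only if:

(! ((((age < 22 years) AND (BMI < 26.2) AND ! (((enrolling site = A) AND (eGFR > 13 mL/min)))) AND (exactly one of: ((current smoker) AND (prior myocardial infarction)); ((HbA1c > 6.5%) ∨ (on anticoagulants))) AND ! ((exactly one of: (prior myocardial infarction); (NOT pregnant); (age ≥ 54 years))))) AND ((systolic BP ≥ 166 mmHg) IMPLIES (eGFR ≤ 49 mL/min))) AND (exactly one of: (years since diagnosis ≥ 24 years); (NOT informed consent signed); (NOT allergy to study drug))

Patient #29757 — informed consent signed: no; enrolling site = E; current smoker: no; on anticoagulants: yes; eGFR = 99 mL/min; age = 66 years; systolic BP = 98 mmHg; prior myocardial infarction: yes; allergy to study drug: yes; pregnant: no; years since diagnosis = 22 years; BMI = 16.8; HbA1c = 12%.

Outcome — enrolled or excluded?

Atomic conditions:
  age < 22 years: 66 < 22 is false
  BMI < 26.2: 16.8 < 26.2 is true
  enrolling site = A: E == A is false
  eGFR > 13 mL/min: 99 > 13 is true
  current smoker: no → false
  prior myocardial infarction: yes → true
  HbA1c > 6.5%: 12 > 6.5 is true
  on anticoagulants: yes → true
  NOT pregnant: no → true
  age ≥ 54 years: 66 ≥ 54 is true
  systolic BP ≥ 166 mmHg: 98 ≥ 166 is false
  eGFR ≤ 49 mL/min: 99 ≤ 49 is false
  years since diagnosis ≥ 24 years: 22 ≥ 24 is false
  NOT informed consent signed: no → true
  NOT allergy to study drug: yes → false
Combine:
[1.1.1.1.3.1] false AND true = false
[1.1.1.1.3] NOT false = true
[1.1.1.1] false AND true AND true = false
[1.1.1.2.1] false AND true = false
[1.1.1.2.2] true OR true = true
[1.1.1.2] exactly-one(false, true) = true
[1.1.1.3.1] exactly-one(true, true, true) = false
[1.1.1.3] NOT false = true
[1.1.1] false AND true AND true = false
[1.1] NOT false = true
[1.2] false → false (antecedent false ⇒ implication holds) = true
[1] true AND true = true
[2] exactly-one(false, true, false) = true
[root] true AND true = true
Overall: true → enrolled

Enrolled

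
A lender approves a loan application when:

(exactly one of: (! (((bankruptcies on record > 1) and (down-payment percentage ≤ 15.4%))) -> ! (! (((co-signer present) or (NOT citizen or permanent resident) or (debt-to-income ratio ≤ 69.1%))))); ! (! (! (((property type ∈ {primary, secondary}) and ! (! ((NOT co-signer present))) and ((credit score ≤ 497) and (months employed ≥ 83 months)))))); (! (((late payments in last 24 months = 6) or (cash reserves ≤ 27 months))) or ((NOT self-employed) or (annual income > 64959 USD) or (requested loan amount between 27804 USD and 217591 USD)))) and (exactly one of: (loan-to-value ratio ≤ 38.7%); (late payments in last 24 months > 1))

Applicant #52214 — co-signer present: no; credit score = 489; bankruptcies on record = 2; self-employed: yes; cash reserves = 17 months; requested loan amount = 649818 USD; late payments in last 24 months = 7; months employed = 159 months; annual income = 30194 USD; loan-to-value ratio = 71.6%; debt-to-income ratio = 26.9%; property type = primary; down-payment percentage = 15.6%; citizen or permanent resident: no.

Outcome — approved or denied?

Atomic conditions:
  bankruptcies on record > 1: 2 > 1 is true
  down-payment percentage ≤ 15.4%: 15.6 ≤ 15.4 is false
  co-signer present: no → false
  NOT citizen or permanent resident: no → true
  debt-to-income ratio ≤ 69.1%: 26.9 ≤ 69.1 is true
  property type ∈ {primary, secondary}: primary is in the set → true
  NOT co-signer present: no → true
  credit score ≤ 497: 489 ≤ 497 is true
  months employed ≥ 83 months: 159 ≥ 83 is true
  late payments in last 24 months = 6: 7 == 6 is false
  cash reserves ≤ 27 months: 17 ≤ 27 is true
  NOT self-employed: yes → false
  annual income > 64959 USD: 30194 > 64959 is false
  requested loan amount between 27804 USD and 217591 USD: 649818 in [27804, 217591] is false
  loan-to-value ratio ≤ 38.7%: 71.6 ≤ 38.7 is false
  late payments in last 24 months > 1: 7 > 1 is true
Combine:
[1.1.1.1] true AND false = false
[1.1.1] NOT false = true
[1.1.2.1.1] false OR true OR true = true
[1.1.2.1] NOT true = false
[1.1.2] NOT false = true
[1.1] true → true = true
[1.2.1.1.1.2.1] NOT true = false
[1.2.1.1.1.2] NOT false = true
[1.2.1.1.1.3] true AND true = true
[1.2.1.1.1] true AND true AND true = true
[1.2.1.1] NOT true = false
[1.2.1] NOT false = true
[1.2] NOT true = false
[1.3.1.1] false OR true = true
[1.3.1] NOT true = false
[1.3.2] false OR false OR false = false
[1.3] false OR false = false
[1] exactly-one(true, false, false) = true
[2] exactly-one(false, true) = true
[root] true AND true = true
Overall: true → approved

Approved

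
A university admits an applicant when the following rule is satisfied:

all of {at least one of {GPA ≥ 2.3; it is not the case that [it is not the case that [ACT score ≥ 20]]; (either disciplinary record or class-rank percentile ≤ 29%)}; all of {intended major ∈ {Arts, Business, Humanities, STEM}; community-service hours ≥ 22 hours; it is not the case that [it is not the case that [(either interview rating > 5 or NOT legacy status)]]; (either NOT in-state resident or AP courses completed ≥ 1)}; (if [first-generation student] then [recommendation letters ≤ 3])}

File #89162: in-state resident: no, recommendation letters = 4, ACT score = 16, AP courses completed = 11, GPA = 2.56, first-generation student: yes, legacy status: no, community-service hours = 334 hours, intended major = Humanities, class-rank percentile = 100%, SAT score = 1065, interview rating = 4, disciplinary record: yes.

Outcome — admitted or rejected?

Atomic conditions:
  GPA ≥ 2.3: 2.56 ≥ 2.3 is true
  ACT score ≥ 20: 16 ≥ 20 is false
  disciplinary record: yes → true
  class-rank percentile ≤ 29%: 100 ≤ 29 is false
  intended major ∈ {Arts, Business, Humanities, STEM}: Humanities is in the set → true
  community-service hours ≥ 22 hours: 334 ≥ 22 is true
  interview rating > 5: 4 > 5 is false
  NOT legacy status: no → true
  NOT in-state resident: no → true
  AP courses completed ≥ 1: 11 ≥ 1 is true
  first-generation student: yes → true
  recommendation letters ≤ 3: 4 ≤ 3 is false
Combine:
[1.2.1] NOT false = true
[1.2] NOT true = false
[1.3] true OR false = true
[1] true OR false OR true = true
[2.3.1.1] false OR true = true
[2.3.1] NOT true = false
[2.3] NOT false = true
[2.4] true OR true = true
[2] true AND true AND true AND true = true
[3] true → false = false
[root] true AND true AND false = false
Overall: false → rejected

Rejected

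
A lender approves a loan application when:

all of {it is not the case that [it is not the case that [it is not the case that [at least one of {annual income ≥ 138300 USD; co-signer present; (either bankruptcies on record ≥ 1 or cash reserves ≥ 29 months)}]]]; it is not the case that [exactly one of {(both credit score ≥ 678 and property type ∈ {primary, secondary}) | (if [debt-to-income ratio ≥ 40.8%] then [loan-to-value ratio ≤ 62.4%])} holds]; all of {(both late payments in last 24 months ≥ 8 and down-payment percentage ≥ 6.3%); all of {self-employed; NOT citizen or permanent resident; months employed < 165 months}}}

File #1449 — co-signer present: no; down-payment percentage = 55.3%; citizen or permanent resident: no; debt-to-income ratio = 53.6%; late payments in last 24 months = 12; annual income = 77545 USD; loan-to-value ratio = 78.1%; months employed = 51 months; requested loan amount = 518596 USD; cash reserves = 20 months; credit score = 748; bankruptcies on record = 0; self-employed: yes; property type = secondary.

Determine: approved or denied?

Denied

Atomic conditions:
  annual income ≥ 138300 USD: 77545 ≥ 138300 is false
  co-signer present: no → false
  bankruptcies on record ≥ 1: 0 ≥ 1 is false
  cash reserves ≥ 29 months: 20 ≥ 29 is false
  credit score ≥ 678: 748 ≥ 678 is true
  property type ∈ {primary, secondary}: secondary is in the set → true
  debt-to-income ratio ≥ 40.8%: 53.6 ≥ 40.8 is true
  loan-to-value ratio ≤ 62.4%: 78.1 ≤ 62.4 is false
  late payments in last 24 months ≥ 8: 12 ≥ 8 is true
  down-payment percentage ≥ 6.3%: 55.3 ≥ 6.3 is true
  self-employed: yes → true
  NOT citizen or permanent resident: no → true
  months employed < 165 months: 51 < 165 is true
Combine:
[1.1.1.1.3] false OR false = false
[1.1.1.1] false OR false OR false = false
[1.1.1] NOT false = true
[1.1] NOT true = false
[1] NOT false = true
[2.1.1] true AND true = true
[2.1.2] true → false = false
[2.1] exactly-one(true, false) = true
[2] NOT true = false
[3.1] true AND true = true
[3.2] true AND true AND true = true
[3] true AND true = true
[root] true AND false AND true = false
Overall: false → denied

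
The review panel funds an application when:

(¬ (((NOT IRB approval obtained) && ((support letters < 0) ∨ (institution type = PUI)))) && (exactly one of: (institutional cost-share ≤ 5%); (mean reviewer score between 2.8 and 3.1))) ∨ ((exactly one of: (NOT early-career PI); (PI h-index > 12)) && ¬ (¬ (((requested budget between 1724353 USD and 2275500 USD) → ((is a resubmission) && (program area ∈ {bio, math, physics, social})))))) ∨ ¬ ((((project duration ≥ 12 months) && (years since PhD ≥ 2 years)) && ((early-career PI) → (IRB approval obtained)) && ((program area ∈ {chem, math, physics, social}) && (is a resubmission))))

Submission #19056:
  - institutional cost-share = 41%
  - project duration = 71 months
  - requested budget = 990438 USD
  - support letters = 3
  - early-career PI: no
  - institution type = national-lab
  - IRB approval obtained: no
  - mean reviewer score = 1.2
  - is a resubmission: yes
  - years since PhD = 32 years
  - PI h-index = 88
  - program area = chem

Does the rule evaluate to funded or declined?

Declined

Atomic conditions:
  NOT IRB approval obtained: no → true
  support letters < 0: 3 < 0 is false
  institution type = PUI: national-lab == PUI is false
  institutional cost-share ≤ 5%: 41 ≤ 5 is false
  mean reviewer score between 2.8 and 3.1: 1.2 in [2.8, 3.1] is false
  NOT early-career PI: no → true
  PI h-index > 12: 88 > 12 is true
  requested budget between 1724353 USD and 2275500 USD: 990438 in [1724353, 2275500] is false
  is a resubmission: yes → true
  program area ∈ {bio, math, physics, social}: chem is not in the set → false
  project duration ≥ 12 months: 71 ≥ 12 is true
  years since PhD ≥ 2 years: 32 ≥ 2 is true
  early-career PI: no → false
  IRB approval obtained: no → false
  program area ∈ {chem, math, physics, social}: chem is in the set → true
Combine:
[1.1.1.2] false OR false = false
[1.1.1] true AND false = false
[1.1] NOT false = true
[1.2] exactly-one(false, false) = false
[1] true AND false = false
[2.1] exactly-one(true, true) = false
[2.2.1.1.2] true AND false = false
[2.2.1.1] false → false (antecedent false ⇒ implication holds) = true
[2.2.1] NOT true = false
[2.2] NOT false = true
[2] false AND true = false
[3.1.1] true AND true = true
[3.1.2] false → false (antecedent false ⇒ implication holds) = true
[3.1.3] true AND true = true
[3.1] true AND true AND true = true
[3] NOT true = false
[root] false OR false OR false = false
Overall: false → declined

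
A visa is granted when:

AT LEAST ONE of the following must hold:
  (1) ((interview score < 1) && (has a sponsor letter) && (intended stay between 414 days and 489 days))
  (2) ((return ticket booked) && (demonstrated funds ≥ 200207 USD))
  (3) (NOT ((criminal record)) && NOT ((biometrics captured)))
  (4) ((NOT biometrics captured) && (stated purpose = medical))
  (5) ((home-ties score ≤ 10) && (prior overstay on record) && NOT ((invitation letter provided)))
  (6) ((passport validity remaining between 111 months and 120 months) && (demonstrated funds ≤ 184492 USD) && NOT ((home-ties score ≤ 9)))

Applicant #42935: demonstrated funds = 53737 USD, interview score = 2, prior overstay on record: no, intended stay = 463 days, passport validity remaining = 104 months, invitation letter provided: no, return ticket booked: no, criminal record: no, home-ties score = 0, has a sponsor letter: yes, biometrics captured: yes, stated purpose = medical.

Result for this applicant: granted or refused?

Refused

Atomic conditions:
  interview score < 1: 2 < 1 is false
  has a sponsor letter: yes → true
  intended stay between 414 days and 489 days: 463 in [414, 489] is true
  return ticket booked: no → false
  demonstrated funds ≥ 200207 USD: 53737 ≥ 200207 is false
  criminal record: no → false
  biometrics captured: yes → true
  NOT biometrics captured: yes → false
  stated purpose = medical: medical == medical is true
  home-ties score ≤ 10: 0 ≤ 10 is true
  prior overstay on record: no → false
  invitation letter provided: no → false
  passport validity remaining between 111 months and 120 months: 104 in [111, 120] is false
  demonstrated funds ≤ 184492 USD: 53737 ≤ 184492 is true
  home-ties score ≤ 9: 0 ≤ 9 is true
Combine:
[1] false AND true AND true = false
[2] false AND false = false
[3.1] NOT false = true
[3.2] NOT true = false
[3] true AND false = false
[4] false AND true = false
[5.3] NOT false = true
[5] true AND false AND true = false
[6.3] NOT true = false
[6] false AND true AND false = false
[root] false OR false OR false OR false OR false OR false = false
Overall: false → refused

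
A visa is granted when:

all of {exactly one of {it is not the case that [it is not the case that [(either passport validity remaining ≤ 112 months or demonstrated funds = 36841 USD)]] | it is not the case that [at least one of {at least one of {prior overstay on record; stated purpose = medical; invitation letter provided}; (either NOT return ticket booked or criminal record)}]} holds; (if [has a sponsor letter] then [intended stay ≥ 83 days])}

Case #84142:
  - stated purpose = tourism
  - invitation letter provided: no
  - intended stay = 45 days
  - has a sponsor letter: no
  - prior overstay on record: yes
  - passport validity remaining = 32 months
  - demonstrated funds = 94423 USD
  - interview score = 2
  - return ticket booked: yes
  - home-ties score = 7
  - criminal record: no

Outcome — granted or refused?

Atomic conditions:
  passport validity remaining ≤ 112 months: 32 ≤ 112 is true
  demonstrated funds = 36841 USD: 94423 == 36841 is false
  prior overstay on record: yes → true
  stated purpose = medical: tourism == medical is false
  invitation letter provided: no → false
  NOT return ticket booked: yes → false
  criminal record: no → false
  has a sponsor letter: no → false
  intended stay ≥ 83 days: 45 ≥ 83 is false
Combine:
[1.1.1.1] true OR false = true
[1.1.1] NOT true = false
[1.1] NOT false = true
[1.2.1.1] true OR false OR false = true
[1.2.1.2] false OR false = false
[1.2.1] true OR false = true
[1.2] NOT true = false
[1] exactly-one(true, false) = true
[2] false → false (antecedent false ⇒ implication holds) = true
[root] true AND true = true
Overall: true → granted

Granted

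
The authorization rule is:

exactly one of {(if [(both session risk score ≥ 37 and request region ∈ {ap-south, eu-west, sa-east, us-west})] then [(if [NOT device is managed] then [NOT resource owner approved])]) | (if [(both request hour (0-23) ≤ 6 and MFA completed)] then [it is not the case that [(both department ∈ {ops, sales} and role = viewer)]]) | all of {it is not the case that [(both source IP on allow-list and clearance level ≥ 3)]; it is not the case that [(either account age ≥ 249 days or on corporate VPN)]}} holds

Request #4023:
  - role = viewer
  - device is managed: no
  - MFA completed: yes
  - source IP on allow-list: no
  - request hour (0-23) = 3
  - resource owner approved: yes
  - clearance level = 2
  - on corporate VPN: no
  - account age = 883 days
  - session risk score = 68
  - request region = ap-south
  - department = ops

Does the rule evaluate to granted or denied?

Denied

Atomic conditions:
  session risk score ≥ 37: 68 ≥ 37 is true
  request region ∈ {ap-south, eu-west, sa-east, us-west}: ap-south is in the set → true
  NOT device is managed: no → true
  NOT resource owner approved: yes → false
  request hour (0-23) ≤ 6: 3 ≤ 6 is true
  MFA completed: yes → true
  department ∈ {ops, sales}: ops is in the set → true
  role = viewer: viewer == viewer is true
  source IP on allow-list: no → false
  clearance level ≥ 3: 2 ≥ 3 is false
  account age ≥ 249 days: 883 ≥ 249 is true
  on corporate VPN: no → false
Combine:
[1.1] true AND true = true
[1.2] true → false = false
[1] true → false = false
[2.1] true AND true = true
[2.2.1] true AND true = true
[2.2] NOT true = false
[2] true → false = false
[3.1.1] false AND false = false
[3.1] NOT false = true
[3.2.1] true OR false = true
[3.2] NOT true = false
[3] true AND false = false
[root] exactly-one(false, false, false) = false
Overall: false → denied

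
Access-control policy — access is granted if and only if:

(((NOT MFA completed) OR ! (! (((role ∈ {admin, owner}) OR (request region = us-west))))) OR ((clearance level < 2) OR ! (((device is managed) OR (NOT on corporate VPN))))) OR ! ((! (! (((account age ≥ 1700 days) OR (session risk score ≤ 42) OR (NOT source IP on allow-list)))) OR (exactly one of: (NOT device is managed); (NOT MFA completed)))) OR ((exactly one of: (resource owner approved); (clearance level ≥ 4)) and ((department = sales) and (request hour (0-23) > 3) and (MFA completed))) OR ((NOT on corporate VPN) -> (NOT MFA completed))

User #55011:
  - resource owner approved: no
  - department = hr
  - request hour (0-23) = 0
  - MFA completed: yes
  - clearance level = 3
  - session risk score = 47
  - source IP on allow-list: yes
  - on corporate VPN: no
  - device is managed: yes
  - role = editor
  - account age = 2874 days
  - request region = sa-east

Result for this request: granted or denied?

Denied

Atomic conditions:
  NOT MFA completed: yes → false
  role ∈ {admin, owner}: editor is not in the set → false
  request region = us-west: sa-east == us-west is false
  clearance level < 2: 3 < 2 is false
  device is managed: yes → true
  NOT on corporate VPN: no → true
  account age ≥ 1700 days: 2874 ≥ 1700 is true
  session risk score ≤ 42: 47 ≤ 42 is false
  NOT source IP on allow-list: yes → false
  NOT device is managed: yes → false
  resource owner approved: no → false
  clearance level ≥ 4: 3 ≥ 4 is false
  department = sales: hr == sales is false
  request hour (0-23) > 3: 0 > 3 is false
  MFA completed: yes → true
Combine:
[1.1.2.1.1] false OR false = false
[1.1.2.1] NOT false = true
[1.1.2] NOT true = false
[1.1] false OR false = false
[1.2.2.1] true OR true = true
[1.2.2] NOT true = false
[1.2] false OR false = false
[1] false OR false = false
[2.1.1.1.1] true OR false OR false = true
[2.1.1.1] NOT true = false
[2.1.1] NOT false = true
[2.1.2] exactly-one(false, false) = false
[2.1] true OR false = true
[2] NOT true = false
[3.1] exactly-one(false, false) = false
[3.2] false AND false AND true = false
[3] false AND false = false
[4] true → false = false
[root] false OR false OR false OR false = false
Overall: false → denied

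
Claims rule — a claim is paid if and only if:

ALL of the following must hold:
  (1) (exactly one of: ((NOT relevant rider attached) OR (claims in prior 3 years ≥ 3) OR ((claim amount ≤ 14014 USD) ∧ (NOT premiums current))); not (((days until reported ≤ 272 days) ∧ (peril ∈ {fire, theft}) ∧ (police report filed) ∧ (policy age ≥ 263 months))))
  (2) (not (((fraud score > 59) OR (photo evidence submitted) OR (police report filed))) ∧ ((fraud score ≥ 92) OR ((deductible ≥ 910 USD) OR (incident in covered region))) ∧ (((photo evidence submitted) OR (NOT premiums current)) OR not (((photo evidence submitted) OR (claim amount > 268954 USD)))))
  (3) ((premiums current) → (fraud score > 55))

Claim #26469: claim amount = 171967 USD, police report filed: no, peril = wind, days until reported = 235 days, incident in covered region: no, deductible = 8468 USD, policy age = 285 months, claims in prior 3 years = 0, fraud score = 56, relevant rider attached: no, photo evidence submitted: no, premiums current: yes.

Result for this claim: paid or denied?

Atomic conditions:
  NOT relevant rider attached: no → true
  claims in prior 3 years ≥ 3: 0 ≥ 3 is false
  claim amount ≤ 14014 USD: 171967 ≤ 14014 is false
  NOT premiums current: yes → false
  days until reported ≤ 272 days: 235 ≤ 272 is true
  peril ∈ {fire, theft}: wind is not in the set → false
  police report filed: no → false
  policy age ≥ 263 months: 285 ≥ 263 is true
  fraud score > 59: 56 > 59 is false
  photo evidence submitted: no → false
  fraud score ≥ 92: 56 ≥ 92 is false
  deductible ≥ 910 USD: 8468 ≥ 910 is true
  incident in covered region: no → false
  claim amount > 268954 USD: 171967 > 268954 is false
  premiums current: yes → true
  fraud score > 55: 56 > 55 is true
Combine:
[1.1.3] false AND false = false
[1.1] true OR false OR false = true
[1.2.1] true AND false AND false AND true = false
[1.2] NOT false = true
[1] exactly-one(true, true) = false
[2.1.1] false OR false OR false = false
[2.1] NOT false = true
[2.2.2] true OR false = true
[2.2] false OR true = true
[2.3.1] false OR false = false
[2.3.2.1] false OR false = false
[2.3.2] NOT false = true
[2.3] false OR true = true
[2] true AND true AND true = true
[3] true → true = true
[root] false AND true AND true = false
Overall: false → denied

Denied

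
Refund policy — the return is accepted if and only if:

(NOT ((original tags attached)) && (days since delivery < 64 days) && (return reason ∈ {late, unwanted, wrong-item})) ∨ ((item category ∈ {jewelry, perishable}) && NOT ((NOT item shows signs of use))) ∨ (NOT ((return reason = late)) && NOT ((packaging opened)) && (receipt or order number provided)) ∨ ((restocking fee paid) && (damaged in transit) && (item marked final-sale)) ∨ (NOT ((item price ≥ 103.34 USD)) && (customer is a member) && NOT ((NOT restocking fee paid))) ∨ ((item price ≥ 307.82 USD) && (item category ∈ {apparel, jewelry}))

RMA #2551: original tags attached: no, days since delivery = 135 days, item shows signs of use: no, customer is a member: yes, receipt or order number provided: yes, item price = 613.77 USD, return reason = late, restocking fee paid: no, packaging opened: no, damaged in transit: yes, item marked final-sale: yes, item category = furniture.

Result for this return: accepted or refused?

Atomic conditions:
  original tags attached: no → false
  days since delivery < 64 days: 135 < 64 is false
  return reason ∈ {late, unwanted, wrong-item}: late is in the set → true
  item category ∈ {jewelry, perishable}: furniture is not in the set → false
  NOT item shows signs of use: no → true
  return reason = late: late == late is true
  packaging opened: no → false
  receipt or order number provided: yes → true
  restocking fee paid: no → false
  damaged in transit: yes → true
  item marked final-sale: yes → true
  item price ≥ 103.34 USD: 613.77 ≥ 103.34 is true
  customer is a member: yes → true
  NOT restocking fee paid: no → true
  item price ≥ 307.82 USD: 613.77 ≥ 307.82 is true
  item category ∈ {apparel, jewelry}: furniture is not in the set → false
Combine:
[1.1] NOT false = true
[1] true AND false AND true = false
[2.2] NOT true = false
[2] false AND false = false
[3.1] NOT true = false
[3.2] NOT false = true
[3] false AND true AND true = false
[4] false AND true AND true = false
[5.1] NOT true = false
[5.3] NOT true = false
[5] false AND true AND false = false
[6] true AND false = false
[root] false OR false OR false OR false OR false OR false = false
Overall: false → refused

Refused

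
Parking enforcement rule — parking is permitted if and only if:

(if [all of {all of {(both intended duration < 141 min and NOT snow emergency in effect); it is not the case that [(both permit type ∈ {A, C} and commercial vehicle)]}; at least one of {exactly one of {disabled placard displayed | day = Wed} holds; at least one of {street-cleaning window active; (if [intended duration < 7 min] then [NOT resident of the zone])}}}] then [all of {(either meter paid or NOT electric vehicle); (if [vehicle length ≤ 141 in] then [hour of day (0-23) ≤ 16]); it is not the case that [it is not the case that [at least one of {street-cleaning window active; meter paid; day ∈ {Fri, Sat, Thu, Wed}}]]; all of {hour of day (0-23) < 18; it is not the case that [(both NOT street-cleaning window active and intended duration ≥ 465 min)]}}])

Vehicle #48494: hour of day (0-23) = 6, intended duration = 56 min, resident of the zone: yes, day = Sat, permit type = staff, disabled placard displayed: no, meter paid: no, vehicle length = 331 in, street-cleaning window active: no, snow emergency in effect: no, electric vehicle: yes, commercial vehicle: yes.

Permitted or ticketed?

Ticketed

Atomic conditions:
  intended duration < 141 min: 56 < 141 is true
  NOT snow emergency in effect: no → true
  permit type ∈ {A, C}: staff is not in the set → false
  commercial vehicle: yes → true
  disabled placard displayed: no → false
  day = Wed: Sat == Wed is false
  street-cleaning window active: no → false
  intended duration < 7 min: 56 < 7 is false
  NOT resident of the zone: yes → false
  meter paid: no → false
  NOT electric vehicle: yes → false
  vehicle length ≤ 141 in: 331 ≤ 141 is false
  hour of day (0-23) ≤ 16: 6 ≤ 16 is true
  day ∈ {Fri, Sat, Thu, Wed}: Sat is in the set → true
  hour of day (0-23) < 18: 6 < 18 is true
  NOT street-cleaning window active: no → true
  intended duration ≥ 465 min: 56 ≥ 465 is false
Combine:
[1.1.1] true AND true = true
[1.1.2.1] false AND true = false
[1.1.2] NOT false = true
[1.1] true AND true = true
[1.2.1] exactly-one(false, false) = false
[1.2.2.2] false → false (antecedent false ⇒ implication holds) = true
[1.2.2] false OR true = true
[1.2] false OR true = true
[1] true AND true = true
[2.1] false OR false = false
[2.2] false → true (antecedent false ⇒ implication holds) = true
[2.3.1.1] false OR false OR true = true
[2.3.1] NOT true = false
[2.3] NOT false = true
[2.4.2.1] true AND false = false
[2.4.2] NOT false = true
[2.4] true AND true = true
[2] false AND true AND true AND true = false
[root] true → false = false
Overall: false → ticketed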